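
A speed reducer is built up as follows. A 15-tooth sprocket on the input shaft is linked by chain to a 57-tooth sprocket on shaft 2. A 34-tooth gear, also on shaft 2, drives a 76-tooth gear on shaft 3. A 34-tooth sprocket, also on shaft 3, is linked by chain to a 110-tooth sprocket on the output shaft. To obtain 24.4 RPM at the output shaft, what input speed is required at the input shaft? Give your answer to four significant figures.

670.5 RPM

Overall ratio R = 3.8 × 2.2353 × 3.2353 = 27.481.
Required input speed = output speed × R = 24.4 × 27.481 = 670.54 RPM.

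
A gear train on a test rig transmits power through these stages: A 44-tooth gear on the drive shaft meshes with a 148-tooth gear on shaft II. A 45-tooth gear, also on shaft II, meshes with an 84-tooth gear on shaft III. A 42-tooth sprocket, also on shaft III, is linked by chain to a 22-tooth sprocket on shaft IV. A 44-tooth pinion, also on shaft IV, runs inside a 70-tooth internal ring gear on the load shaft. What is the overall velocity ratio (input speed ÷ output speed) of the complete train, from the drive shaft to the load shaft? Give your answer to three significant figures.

Each stage contributes driven/driver: gear mesh 148/44 = 3.3636, gear mesh 84/45 = 1.8667, chain 22/42 = 0.52381, internal gear 70/44 = 1.5909.
Overall: 3.3636 × 1.8667 × 0.52381 × 1.5909 = 5.2323.

5.23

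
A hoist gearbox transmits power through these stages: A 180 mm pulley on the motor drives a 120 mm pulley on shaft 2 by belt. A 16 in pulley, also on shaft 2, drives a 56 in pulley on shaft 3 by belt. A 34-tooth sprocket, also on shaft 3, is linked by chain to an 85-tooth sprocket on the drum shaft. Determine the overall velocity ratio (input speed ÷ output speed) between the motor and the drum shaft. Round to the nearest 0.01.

5.83

Each stage contributes driven/driver: belt 120/180 = 0.66667, belt 56/16 = 3.5, chain 85/34 = 2.5.
Overall: 0.66667 × 3.5 × 2.5 = 5.8333.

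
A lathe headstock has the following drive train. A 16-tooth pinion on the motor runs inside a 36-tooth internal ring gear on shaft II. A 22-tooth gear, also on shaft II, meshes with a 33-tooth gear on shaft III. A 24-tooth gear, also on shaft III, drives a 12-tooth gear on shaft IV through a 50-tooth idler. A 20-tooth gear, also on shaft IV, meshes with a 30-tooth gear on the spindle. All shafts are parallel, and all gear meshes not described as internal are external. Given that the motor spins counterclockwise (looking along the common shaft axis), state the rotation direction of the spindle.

counterclockwise

the motor → shaft II: internal mesh, same direction → CCW.
shaft II → shaft III: external mesh, 1 reversal → CW.
shaft III → shaft IV: driver → idler → driven is 2 external meshes, 2 reversals → CW.
shaft IV → the spindle: external mesh, 1 reversal → CCW.
4 reversals in total — an even number — so the spindle turns the same way as the motor.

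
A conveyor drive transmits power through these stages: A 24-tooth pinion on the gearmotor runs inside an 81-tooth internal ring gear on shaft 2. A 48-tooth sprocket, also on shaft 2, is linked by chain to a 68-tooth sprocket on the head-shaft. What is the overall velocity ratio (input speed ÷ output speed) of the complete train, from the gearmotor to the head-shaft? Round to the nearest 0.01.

4.78

Each stage contributes driven/driver: internal gear 81/24 = 3.375, chain 68/48 = 1.4167.
Overall: 3.375 × 1.4167 = 4.7812.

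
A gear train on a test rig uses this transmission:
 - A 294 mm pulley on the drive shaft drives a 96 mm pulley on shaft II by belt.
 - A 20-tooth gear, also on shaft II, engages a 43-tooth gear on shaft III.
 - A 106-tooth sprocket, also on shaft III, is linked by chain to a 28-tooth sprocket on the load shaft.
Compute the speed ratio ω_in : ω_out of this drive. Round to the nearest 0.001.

0.185

Each stage contributes driven/driver: belt 96/294 = 0.32653, gear mesh 43/20 = 2.15, chain 28/106 = 0.26415.
Overall: 0.32653 × 2.15 × 0.26415 = 0.18544.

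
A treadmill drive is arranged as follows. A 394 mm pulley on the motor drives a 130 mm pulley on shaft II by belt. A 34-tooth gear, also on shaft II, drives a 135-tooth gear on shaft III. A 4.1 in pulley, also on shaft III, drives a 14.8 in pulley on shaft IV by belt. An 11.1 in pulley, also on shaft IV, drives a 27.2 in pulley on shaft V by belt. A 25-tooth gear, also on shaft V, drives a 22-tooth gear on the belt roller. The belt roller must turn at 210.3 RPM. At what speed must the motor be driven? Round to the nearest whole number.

2145 RPM

Overall ratio R = 0.32995 × 3.9706 × 3.6098 × 2.4505 × 0.88 = 10.198.
Required input speed = output speed × R = 210.3 × 10.198 = 2144.6 RPM.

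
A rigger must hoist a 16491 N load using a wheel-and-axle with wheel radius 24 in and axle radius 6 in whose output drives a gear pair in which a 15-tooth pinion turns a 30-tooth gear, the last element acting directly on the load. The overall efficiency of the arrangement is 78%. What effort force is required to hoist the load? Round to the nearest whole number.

Wheel-and-axle MA = R/r = 24/6 = 4.
Gear pair MA = 30/15 = 2.
Combined ideal MA = 4 × 2 = 8.
Actual MA = 8 × 0.78 = 6.24.
Effort = load / actual MA = 16491 / 6.24 = 2642.8 N.

2643 N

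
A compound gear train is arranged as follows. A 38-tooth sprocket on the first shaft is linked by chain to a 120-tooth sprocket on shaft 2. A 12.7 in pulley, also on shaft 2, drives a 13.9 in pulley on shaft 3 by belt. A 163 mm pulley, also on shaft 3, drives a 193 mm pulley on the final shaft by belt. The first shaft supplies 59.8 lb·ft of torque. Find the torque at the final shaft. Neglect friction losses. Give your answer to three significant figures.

After the chain (120/38): 59.8 × 3.1579 = 188.84 lb·ft
After the belt (13.9/12.7): 188.84 × 1.0945 = 206.69 lb·ft
After the belt (193/163): 206.69 × 1.184 = 244.73 lb·ft

245 lb·ft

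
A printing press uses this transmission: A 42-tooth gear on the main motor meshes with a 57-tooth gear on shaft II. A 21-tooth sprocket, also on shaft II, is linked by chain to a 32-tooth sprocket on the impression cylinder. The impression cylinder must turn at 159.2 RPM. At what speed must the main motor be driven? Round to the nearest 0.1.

329.2 RPM

Overall ratio R = 1.3571 × 1.5238 = 2.068.
Required input speed = output speed × R = 159.2 × 2.068 = 329.23 RPM.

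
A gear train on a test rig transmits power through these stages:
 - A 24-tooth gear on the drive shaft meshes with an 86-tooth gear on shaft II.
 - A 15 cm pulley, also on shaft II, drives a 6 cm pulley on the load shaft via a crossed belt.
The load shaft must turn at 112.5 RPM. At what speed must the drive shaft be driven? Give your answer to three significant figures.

Overall ratio R = 3.5833 × 0.4 = 1.4333.
Required input speed = output speed × R = 112.5 × 1.4333 = 161.25 RPM.

161 RPM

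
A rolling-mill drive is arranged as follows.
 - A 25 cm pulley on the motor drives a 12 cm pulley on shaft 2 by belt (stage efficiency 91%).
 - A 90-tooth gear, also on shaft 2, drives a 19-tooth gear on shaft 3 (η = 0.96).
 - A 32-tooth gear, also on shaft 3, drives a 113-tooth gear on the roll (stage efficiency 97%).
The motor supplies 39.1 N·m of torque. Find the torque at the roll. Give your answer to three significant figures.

Belt: ratio = 12/25 = 0.48; torque at shaft 2 = 39.1 × 0.48 × 0.91 = 17.079 N·m.
Gear mesh: ratio = 19/90 = 0.21111; torque at shaft 3 = 17.079 × 0.21111 × 0.96 = 3.4613 N·m.
Gear mesh: ratio = 113/32 = 3.5312; torque at the roll = 3.4613 × 3.5312 × 0.97 = 11.856 N·m.

11.9 N·m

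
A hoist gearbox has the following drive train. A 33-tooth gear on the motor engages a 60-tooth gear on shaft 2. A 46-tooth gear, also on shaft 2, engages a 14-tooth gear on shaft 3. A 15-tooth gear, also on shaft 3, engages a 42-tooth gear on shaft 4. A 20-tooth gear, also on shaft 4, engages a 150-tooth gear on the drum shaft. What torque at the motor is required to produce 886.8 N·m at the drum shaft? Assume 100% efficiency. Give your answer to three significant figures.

Overall ratio R = 1.8182 × 0.30435 × 2.8 × 7.5 = 11.621.
Input torque = output torque / R = 886.8 / 11.621 = 76.313 N·m.

76.3 N·m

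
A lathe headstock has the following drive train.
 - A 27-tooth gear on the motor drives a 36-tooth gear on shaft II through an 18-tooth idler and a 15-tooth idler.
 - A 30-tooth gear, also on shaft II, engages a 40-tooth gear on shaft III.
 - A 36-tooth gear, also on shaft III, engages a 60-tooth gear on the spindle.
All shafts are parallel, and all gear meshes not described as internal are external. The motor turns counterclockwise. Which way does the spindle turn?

clockwise

the motor → shaft II: driver → idler → idler → driven is 3 external meshes, 3 reversals → CW.
shaft II → shaft III: external mesh, 1 reversal → CCW.
shaft III → the spindle: external mesh, 1 reversal → CW.
5 reversals in total — an odd number — so the spindle turns opposite to the motor.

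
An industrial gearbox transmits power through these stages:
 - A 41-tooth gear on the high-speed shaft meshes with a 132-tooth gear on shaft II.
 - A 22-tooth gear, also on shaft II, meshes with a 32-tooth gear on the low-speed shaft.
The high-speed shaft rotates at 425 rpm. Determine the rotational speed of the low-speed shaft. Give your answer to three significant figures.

90.8 rpm

Gear mesh: ratio = 132/41 = 3.2195, so shaft II turns at 425 / 3.2195 = 132.01 rpm.
Gear mesh: ratio = 32/22 = 1.4545, so the low-speed shaft turns at 132.01 / 1.4545 = 90.755 rpm.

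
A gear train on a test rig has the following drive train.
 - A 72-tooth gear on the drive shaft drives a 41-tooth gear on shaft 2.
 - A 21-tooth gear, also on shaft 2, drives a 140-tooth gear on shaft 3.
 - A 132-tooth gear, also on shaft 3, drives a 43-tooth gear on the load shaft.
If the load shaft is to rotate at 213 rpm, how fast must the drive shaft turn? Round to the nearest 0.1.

263.4 rpm

Overall ratio R = 0.56944 × 6.6667 × 0.32576 = 1.2367.
Required input speed = output speed × R = 213 × 1.2367 = 263.41 rpm.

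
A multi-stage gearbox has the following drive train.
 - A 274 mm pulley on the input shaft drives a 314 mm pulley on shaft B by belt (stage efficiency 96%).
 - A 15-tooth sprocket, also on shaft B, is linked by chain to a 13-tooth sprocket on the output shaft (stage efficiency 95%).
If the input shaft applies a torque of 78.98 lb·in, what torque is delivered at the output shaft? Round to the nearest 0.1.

Belt: ratio = 314/274 = 1.146; torque at shaft B = 78.98 × 1.146 × 0.96 = 86.89 lb·in.
Chain: ratio = 13/15 = 0.86667; torque at the output shaft = 86.89 × 0.86667 × 0.95 = 71.539 lb·in.

71.5 lb·in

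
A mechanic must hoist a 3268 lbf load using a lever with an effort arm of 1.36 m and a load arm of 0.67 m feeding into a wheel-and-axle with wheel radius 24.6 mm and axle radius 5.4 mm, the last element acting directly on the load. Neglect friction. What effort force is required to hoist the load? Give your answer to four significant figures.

353.4 lbf

Lever MA = effort arm / load arm = 1.36/0.67 = 2.0299.
Wheel-and-axle MA = R/r = 24.6/5.4 = 4.5556.
Combined ideal MA = 2.0299 × 4.5556 = 9.2471.
Effort = load / MA = 3268 / 9.2471 = 353.41 lbf.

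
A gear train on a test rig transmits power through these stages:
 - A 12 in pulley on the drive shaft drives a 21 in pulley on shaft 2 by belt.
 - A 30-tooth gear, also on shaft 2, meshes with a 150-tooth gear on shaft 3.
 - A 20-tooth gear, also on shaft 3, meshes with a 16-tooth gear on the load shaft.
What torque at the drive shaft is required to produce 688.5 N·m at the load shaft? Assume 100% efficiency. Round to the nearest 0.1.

Overall ratio R = 1.75 × 5 × 0.8 = 7.
Input torque = output torque / R = 688.5 / 7 = 98.357 N·m.

98.4 N·m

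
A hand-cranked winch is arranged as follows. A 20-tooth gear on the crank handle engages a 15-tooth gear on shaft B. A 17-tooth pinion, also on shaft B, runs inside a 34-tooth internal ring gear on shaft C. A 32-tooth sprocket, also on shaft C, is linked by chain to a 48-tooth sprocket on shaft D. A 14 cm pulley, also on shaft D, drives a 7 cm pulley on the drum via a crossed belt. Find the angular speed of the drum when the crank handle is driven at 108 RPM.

96 RPM

the crank handle → shaft B (gear mesh, 15/20): 108 ÷ 0.75 = 144 RPM
shaft B → shaft C (internal gear, 34/17): 144 ÷ 2 = 72 RPM
shaft C → shaft D (chain, 48/32): 72 ÷ 1.5 = 48 RPM
shaft D → the drum (belt, 7/14): 48 ÷ 0.5 = 96 RPM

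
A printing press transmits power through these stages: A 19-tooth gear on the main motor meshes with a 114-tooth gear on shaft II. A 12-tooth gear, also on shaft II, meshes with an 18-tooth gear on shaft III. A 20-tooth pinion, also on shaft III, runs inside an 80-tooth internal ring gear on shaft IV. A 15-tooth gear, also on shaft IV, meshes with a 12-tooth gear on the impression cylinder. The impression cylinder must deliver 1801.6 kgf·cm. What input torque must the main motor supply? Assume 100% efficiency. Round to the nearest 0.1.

Overall ratio R = 6 × 1.5 × 4 × 0.8 = 28.8.
Input torque = output torque / R = 1801.6 / 28.8 = 62.556 kgf·cm.

62.6 kgf·cm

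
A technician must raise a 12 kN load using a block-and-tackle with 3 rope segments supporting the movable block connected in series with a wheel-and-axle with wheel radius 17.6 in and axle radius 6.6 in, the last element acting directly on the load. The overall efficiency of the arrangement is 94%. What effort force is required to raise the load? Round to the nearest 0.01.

Block-and-tackle MA = number of supporting rope parts = 3.
Wheel-and-axle MA = R/r = 17.6/6.6 = 2.6667.
Combined ideal MA = 3 × 2.6667 = 8.
Actual MA = 8 × 0.94 = 7.52.
Effort = load / actual MA = 12 / 7.52 = 1.5957 kN.

1.60 kN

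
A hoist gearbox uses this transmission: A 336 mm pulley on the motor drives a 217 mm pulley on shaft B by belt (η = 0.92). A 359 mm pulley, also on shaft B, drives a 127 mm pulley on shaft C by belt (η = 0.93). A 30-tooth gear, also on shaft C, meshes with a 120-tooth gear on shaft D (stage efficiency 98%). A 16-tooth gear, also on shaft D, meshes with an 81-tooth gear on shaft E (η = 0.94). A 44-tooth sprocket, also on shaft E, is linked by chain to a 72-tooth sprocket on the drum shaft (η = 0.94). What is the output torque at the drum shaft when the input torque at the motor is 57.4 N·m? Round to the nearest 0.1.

322.0 N·m

belt 217/336 = 0.64583 → τ = 57.4·0.64583·0.92 = 34.105 N·m
belt 127/359 = 0.35376 → τ = 34.105·0.35376·0.93 = 11.221 N·m
gear mesh 120/30 = 4 → τ = 11.221·4·0.98 = 43.984 N·m
gear mesh 81/16 = 5.0625 → τ = 43.984·5.0625·0.94 = 209.31 N·m
chain 72/44 = 1.6364 → τ = 209.31·1.6364·0.94 = 321.96 N·m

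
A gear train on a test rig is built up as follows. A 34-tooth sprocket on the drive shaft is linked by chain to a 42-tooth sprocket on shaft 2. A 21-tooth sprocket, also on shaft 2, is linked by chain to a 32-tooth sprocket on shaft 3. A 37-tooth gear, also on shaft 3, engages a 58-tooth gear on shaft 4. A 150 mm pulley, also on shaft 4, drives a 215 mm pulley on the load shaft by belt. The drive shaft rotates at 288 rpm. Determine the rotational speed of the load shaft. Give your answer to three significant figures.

chain 42/34 = 1.2353 → 288/1.2353 = 233.14 rpm
chain 32/21 = 1.5238 → 233.14/1.5238 = 153 rpm
gear mesh 58/37 = 1.5676 → 153/1.5676 = 97.603 rpm
belt 215/150 = 1.4333 → 97.603/1.4333 = 68.095 rpm

68.1 rpm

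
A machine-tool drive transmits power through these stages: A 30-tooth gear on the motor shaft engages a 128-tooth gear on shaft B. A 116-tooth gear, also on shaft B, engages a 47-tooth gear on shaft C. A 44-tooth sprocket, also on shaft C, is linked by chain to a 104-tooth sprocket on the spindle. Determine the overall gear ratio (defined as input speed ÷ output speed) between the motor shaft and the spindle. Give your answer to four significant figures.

4.086

Each stage contributes driven/driver: gear mesh 128/30 = 4.2667, gear mesh 47/116 = 0.40517, chain 104/44 = 2.3636.
Overall: 4.2667 × 0.40517 × 2.3636 = 4.0861.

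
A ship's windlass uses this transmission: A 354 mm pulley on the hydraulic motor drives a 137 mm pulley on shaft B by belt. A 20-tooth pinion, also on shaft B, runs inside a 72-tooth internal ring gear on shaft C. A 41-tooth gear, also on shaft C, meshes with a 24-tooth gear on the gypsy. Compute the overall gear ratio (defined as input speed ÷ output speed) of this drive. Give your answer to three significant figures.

0.816

Each stage contributes driven/driver: belt 137/354 = 0.38701, internal gear 72/20 = 3.6, gear mesh 24/41 = 0.58537.
Overall: 0.38701 × 3.6 × 0.58537 = 0.81554.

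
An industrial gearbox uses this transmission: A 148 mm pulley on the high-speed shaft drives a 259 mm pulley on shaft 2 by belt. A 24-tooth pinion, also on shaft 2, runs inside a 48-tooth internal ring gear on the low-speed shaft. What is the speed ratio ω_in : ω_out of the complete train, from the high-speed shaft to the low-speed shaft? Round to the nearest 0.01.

3.50

Each stage contributes driven/driver: belt 259/148 = 1.75, internal gear 48/24 = 2.
Overall: 1.75 × 2 = 3.5.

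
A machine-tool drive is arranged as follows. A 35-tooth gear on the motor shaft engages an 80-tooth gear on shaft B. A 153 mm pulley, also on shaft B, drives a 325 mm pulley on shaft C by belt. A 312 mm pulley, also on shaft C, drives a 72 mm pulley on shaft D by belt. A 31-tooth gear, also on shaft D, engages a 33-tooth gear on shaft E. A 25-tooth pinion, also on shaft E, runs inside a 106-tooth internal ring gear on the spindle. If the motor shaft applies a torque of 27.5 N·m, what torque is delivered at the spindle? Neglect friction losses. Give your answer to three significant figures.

139 N·m

After the gear mesh (80/35): 27.5 × 2.2857 = 62.857 N·m
After the belt (325/153): 62.857 × 2.1242 = 133.52 N·m
After the belt (72/312): 133.52 × 0.23077 = 30.812 N·m
After the gear mesh (33/31): 30.812 × 1.0645 = 32.8 N·m
After the internal gear (106/25): 32.8 × 4.24 = 139.07 N·m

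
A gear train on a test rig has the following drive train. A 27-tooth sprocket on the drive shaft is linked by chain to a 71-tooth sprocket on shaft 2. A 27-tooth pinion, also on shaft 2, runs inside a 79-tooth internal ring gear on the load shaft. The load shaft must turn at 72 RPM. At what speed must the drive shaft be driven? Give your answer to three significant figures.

Overall ratio R = 2.6296 × 2.9259 = 7.6941.
Required input speed = output speed × R = 72 × 7.6941 = 553.98 RPM.

554 RPM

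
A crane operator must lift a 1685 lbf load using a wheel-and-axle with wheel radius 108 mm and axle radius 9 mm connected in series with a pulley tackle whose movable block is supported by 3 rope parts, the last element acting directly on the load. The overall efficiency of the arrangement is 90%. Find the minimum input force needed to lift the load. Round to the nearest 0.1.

52.0 lbf

Wheel-and-axle MA = R/r = 108/9 = 12.
Block-and-tackle MA = number of supporting rope parts = 3.
Combined ideal MA = 12 × 3 = 36.
Actual MA = 36 × 0.90 = 32.4.
Effort = load / actual MA = 1685 / 32.4 = 52.006 lbf.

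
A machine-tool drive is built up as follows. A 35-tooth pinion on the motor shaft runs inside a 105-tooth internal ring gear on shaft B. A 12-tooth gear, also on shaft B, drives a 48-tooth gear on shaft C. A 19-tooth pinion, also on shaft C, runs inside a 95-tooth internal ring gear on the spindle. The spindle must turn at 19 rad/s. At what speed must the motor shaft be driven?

1140 rad/s

Overall ratio R = 3 × 4 × 5 = 60.
Required input speed = output speed × R = 19 × 60 = 1140 rad/s.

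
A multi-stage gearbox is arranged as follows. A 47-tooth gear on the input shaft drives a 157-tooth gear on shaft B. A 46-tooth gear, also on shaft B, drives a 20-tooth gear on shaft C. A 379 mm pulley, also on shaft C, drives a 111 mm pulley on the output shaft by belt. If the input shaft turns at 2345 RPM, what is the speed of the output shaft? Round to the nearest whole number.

gear mesh 157/47 = 3.3404 → 2345/3.3404 = 702.01 RPM
gear mesh 20/46 = 0.43478 → 702.01/0.43478 = 1614.6 RPM
belt 111/379 = 0.29288 → 1614.6/0.29288 = 5513 RPM

5513 RPM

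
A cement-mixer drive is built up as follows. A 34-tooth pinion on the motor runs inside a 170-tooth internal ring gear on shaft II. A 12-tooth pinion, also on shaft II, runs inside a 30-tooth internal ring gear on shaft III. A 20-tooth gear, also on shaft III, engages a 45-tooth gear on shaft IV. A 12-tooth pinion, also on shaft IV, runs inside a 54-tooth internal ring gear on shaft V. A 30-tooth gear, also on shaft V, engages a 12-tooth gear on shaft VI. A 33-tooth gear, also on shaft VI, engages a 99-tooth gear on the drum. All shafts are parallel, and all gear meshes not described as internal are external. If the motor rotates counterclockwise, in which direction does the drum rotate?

clockwise

the motor → shaft II: internal mesh, same direction → CCW.
shaft II → shaft III: internal mesh, same direction → CCW.
shaft III → shaft IV: external mesh, 1 reversal → CW.
shaft IV → shaft V: internal mesh, same direction → CW.
shaft V → shaft VI: external mesh, 1 reversal → CCW.
shaft VI → the drum: external mesh, 1 reversal → CW.
3 reversals in total — an odd number — so the drum turns opposite to the motor.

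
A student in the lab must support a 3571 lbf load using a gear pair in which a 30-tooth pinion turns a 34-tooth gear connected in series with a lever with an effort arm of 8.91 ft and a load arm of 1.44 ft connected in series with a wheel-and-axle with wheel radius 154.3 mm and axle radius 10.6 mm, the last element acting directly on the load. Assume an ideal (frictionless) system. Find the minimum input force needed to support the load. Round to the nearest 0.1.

Gear pair MA = 34/30 = 1.1333.
Lever MA = effort arm / load arm = 8.91/1.44 = 6.1875.
Wheel-and-axle MA = R/r = 154.3/10.6 = 14.557.
Combined ideal MA = 1.1333 × 6.1875 × 14.557 = 102.08.
Effort = load / MA = 3571 / 102.08 = 34.983 lbf.

35.0 lbf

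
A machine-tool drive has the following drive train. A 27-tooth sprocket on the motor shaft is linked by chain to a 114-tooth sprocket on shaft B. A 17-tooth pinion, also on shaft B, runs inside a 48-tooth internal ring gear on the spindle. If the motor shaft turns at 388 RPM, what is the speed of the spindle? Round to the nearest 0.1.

32.5 RPM

chain 114/27 = 4.2222 → 388/4.2222 = 91.895 RPM
internal gear 48/17 = 2.8235 → 91.895/2.8235 = 32.546 RPM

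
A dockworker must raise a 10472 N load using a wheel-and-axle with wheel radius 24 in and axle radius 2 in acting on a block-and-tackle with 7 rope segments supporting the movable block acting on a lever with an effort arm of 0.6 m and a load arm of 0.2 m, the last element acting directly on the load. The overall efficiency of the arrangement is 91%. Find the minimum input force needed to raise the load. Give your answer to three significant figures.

Wheel-and-axle MA = R/r = 24/2 = 12.
Block-and-tackle MA = number of supporting rope parts = 7.
Lever MA = effort arm / load arm = 0.6/0.2 = 3.
Combined ideal MA = 12 × 7 × 3 = 252.
Actual MA = 252 × 0.91 = 229.32.
Effort = load / actual MA = 10472 / 229.32 = 45.665 N.

45.7 N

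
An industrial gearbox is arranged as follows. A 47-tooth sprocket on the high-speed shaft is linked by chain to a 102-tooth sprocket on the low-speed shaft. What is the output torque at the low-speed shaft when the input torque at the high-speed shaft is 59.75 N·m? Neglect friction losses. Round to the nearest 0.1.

After the chain (102/47): 59.75 × 2.1702 = 129.67 N·m

129.7 N·m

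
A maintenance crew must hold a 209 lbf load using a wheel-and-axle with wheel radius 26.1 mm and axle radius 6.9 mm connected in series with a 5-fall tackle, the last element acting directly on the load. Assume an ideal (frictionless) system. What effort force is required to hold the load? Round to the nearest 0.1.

11.1 lbf

Wheel-and-axle MA = R/r = 26.1/6.9 = 3.7826.
Block-and-tackle MA = number of supporting rope parts = 5.
Combined ideal MA = 3.7826 × 5 = 18.913.
Effort = load / MA = 209 / 18.913 = 11.051 lbf.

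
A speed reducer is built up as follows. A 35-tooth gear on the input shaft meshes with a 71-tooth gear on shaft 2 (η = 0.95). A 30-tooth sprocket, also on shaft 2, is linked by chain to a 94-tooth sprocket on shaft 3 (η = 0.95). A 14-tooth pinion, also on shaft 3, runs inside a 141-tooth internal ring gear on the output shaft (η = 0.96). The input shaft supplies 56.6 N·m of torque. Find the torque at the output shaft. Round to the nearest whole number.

3139 N·m

After the gear mesh (71/35): 56.6 × 2.0286 × 0.95 = 109.08 N·m
After the chain (94/30): 109.08 × 3.1333 × 0.95 = 324.68 N·m
After the internal gear (141/14): 324.68 × 10.071 × 0.96 = 3139.2 N·m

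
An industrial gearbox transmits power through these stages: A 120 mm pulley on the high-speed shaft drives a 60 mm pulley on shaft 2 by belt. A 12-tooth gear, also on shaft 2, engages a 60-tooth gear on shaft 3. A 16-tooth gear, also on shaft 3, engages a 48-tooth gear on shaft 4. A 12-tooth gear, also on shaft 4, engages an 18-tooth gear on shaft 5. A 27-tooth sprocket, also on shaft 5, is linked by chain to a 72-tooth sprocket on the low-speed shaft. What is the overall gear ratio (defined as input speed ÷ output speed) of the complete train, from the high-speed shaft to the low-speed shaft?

30

Each stage contributes driven/driver: belt 60/120 = 0.5, gear mesh 60/12 = 5, gear mesh 48/16 = 3, gear mesh 18/12 = 1.5, chain 72/27 = 2.6667.
Overall: 0.5 × 5 × 3 × 1.5 × 2.6667 = 30.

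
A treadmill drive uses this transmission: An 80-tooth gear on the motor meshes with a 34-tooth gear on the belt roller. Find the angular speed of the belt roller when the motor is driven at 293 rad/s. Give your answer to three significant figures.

689 rad/s

gear mesh 34/80 = 0.425 → 293/0.425 = 689.41 rad/s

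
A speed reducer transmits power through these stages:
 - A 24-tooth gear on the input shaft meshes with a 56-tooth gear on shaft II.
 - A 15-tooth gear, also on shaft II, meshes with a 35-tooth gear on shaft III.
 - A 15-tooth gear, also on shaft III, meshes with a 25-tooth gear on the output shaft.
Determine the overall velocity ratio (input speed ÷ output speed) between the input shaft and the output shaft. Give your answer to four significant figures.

Each stage contributes driven/driver: gear mesh 56/24 = 2.3333, gear mesh 35/15 = 2.3333, gear mesh 25/15 = 1.6667.
Overall: 2.3333 × 2.3333 × 1.6667 = 9.0741.

9.074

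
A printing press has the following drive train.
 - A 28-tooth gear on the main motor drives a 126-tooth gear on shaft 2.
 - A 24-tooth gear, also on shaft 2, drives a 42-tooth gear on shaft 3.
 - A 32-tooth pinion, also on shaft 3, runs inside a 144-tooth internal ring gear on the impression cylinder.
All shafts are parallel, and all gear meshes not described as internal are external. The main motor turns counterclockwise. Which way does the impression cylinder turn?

counterclockwise

the main motor → shaft 2: external mesh, 1 reversal → CW.
shaft 2 → shaft 3: external mesh, 1 reversal → CCW.
shaft 3 → the impression cylinder: internal mesh, same direction → CCW.
2 reversals in total — an even number — so the impression cylinder turns the same way as the main motor.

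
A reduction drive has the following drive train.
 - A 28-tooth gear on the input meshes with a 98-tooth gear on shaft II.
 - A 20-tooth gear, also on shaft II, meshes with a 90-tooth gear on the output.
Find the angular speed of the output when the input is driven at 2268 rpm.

gear mesh 98/28 = 3.5 → 2268/3.5 = 648 rpm
gear mesh 90/20 = 4.5 → 648/4.5 = 144 rpm

144 rpm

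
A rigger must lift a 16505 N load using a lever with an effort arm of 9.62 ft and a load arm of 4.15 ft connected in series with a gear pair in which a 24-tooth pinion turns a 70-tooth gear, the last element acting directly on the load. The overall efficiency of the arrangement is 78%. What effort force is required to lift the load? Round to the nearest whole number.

Lever MA = effort arm / load arm = 9.62/4.15 = 2.3181.
Gear pair MA = 70/24 = 2.9167.
Combined ideal MA = 2.3181 × 2.9167 = 6.761.
Actual MA = 6.761 × 0.78 = 5.2736.
Effort = load / actual MA = 16505 / 5.2736 = 3129.7 N.

3130 N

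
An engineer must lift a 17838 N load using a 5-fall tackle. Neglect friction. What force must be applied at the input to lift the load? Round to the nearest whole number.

Block-and-tackle MA = number of supporting rope parts = 5.
Effort = load / MA = 17838 / 5 = 3567.6 N.

3568 N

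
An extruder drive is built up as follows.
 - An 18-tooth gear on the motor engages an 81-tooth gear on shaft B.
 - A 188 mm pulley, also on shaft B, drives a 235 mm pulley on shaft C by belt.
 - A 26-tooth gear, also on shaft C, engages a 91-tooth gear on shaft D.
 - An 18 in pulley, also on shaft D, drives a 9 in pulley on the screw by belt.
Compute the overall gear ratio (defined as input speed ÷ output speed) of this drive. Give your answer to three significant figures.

9.84

Each stage contributes driven/driver: gear mesh 81/18 = 4.5, belt 235/188 = 1.25, gear mesh 91/26 = 3.5, belt 9/18 = 0.5.
Overall: 4.5 × 1.25 × 3.5 × 0.5 = 9.8438.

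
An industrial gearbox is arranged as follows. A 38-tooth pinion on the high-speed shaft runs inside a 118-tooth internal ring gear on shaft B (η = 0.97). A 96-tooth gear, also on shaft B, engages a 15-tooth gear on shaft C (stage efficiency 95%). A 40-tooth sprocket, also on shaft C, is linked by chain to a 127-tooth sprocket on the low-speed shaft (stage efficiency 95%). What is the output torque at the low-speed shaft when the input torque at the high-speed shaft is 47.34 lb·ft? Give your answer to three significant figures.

63.8 lb·ft

Internal gear: ratio = 118/38 = 3.1053; torque at shaft B = 47.34 × 3.1053 × 0.97 = 142.59 lb·ft.
Gear mesh: ratio = 15/96 = 0.15625; torque at shaft C = 142.59 × 0.15625 × 0.95 = 21.166 lb·ft.
Chain: ratio = 127/40 = 3.175; torque at the low-speed shaft = 21.166 × 3.175 × 0.95 = 63.842 lb·ft.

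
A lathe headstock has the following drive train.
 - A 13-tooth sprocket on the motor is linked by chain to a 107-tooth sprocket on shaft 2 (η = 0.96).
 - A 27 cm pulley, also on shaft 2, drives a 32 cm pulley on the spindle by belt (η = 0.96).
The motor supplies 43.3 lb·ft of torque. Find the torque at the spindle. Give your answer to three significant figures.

After the chain (107/13): 43.3 × 8.2308 × 0.96 = 342.14 lb·ft
After the belt (32/27): 342.14 × 1.1852 × 0.96 = 389.28 lb·ft

389 lb·ft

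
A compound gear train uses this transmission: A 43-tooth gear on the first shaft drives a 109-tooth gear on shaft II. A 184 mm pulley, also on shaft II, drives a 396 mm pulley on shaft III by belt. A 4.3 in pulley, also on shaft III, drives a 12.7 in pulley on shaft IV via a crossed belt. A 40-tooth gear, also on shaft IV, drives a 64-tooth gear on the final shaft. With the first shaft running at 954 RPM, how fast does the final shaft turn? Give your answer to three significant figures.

the first shaft → shaft II (gear mesh, 109/43): 954 ÷ 2.5349 = 376.35 RPM
shaft II → shaft III (belt, 396/184): 376.35 ÷ 2.1522 = 174.87 RPM
shaft III → shaft IV (belt, 12.7/4.3): 174.87 ÷ 2.9535 = 59.208 RPM
shaft IV → the final shaft (gear mesh, 64/40): 59.208 ÷ 1.6 = 37.005 RPM

37.0 RPM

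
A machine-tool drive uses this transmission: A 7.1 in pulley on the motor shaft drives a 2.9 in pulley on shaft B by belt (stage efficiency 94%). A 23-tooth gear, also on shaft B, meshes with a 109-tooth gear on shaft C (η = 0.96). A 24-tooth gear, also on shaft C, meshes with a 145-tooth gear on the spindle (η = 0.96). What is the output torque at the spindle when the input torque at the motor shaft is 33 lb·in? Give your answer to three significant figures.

After the belt (2.9/7.1): 33 × 0.40845 × 0.94 = 12.67 lb·in
After the gear mesh (109/23): 12.67 × 4.7391 × 0.96 = 57.644 lb·in
After the gear mesh (145/24): 57.644 × 6.0417 × 0.96 = 334.33 lb·in

334 lb·in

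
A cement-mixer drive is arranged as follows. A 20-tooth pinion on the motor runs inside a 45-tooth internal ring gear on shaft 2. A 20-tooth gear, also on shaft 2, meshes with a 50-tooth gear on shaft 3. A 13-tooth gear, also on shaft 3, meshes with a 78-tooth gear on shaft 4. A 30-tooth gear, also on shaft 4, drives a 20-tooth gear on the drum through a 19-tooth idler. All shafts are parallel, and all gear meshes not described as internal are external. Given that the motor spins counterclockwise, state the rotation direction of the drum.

counterclockwise

the motor → shaft 2: internal mesh, same direction → CCW.
shaft 2 → shaft 3: external mesh, 1 reversal → CW.
shaft 3 → shaft 4: external mesh, 1 reversal → CCW.
shaft 4 → the drum: driver → idler → driven is 2 external meshes, 2 reversals → CCW.
4 reversals in total — an even number — so the drum turns the same way as the motor.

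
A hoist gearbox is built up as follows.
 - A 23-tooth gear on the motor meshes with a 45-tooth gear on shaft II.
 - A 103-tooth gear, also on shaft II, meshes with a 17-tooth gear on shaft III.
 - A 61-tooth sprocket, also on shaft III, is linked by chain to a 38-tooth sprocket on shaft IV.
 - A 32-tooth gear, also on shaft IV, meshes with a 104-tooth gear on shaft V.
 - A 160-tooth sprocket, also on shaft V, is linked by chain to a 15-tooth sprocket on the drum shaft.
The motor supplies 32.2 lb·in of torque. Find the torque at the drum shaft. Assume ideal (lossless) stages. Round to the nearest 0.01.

1.97 lb·in

Gear mesh: ratio = 45/23 = 1.9565; torque at shaft II = 32.2 × 1.9565 = 63 lb·in.
Gear mesh: ratio = 17/103 = 0.16505; torque at shaft III = 63 × 0.16505 = 10.398 lb·in.
Chain: ratio = 38/61 = 0.62295; torque at shaft IV = 10.398 × 0.62295 = 6.4775 lb·in.
Gear mesh: ratio = 104/32 = 3.25; torque at shaft V = 6.4775 × 3.25 = 21.052 lb·in.
Chain: ratio = 15/160 = 0.09375; torque at the drum shaft = 21.052 × 0.09375 = 1.9736 lb·in.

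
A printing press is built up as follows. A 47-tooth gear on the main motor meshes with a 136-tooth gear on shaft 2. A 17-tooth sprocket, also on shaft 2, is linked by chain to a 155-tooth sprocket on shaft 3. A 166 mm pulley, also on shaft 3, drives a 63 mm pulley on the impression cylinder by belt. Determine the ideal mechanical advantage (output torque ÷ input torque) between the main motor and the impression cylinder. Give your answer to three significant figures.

Each stage contributes driven/driver: gear mesh 136/47 = 2.8936, chain 155/17 = 9.1176, belt 63/166 = 0.37952.
Overall: 2.8936 × 9.1176 × 0.37952 = 10.013.

10.0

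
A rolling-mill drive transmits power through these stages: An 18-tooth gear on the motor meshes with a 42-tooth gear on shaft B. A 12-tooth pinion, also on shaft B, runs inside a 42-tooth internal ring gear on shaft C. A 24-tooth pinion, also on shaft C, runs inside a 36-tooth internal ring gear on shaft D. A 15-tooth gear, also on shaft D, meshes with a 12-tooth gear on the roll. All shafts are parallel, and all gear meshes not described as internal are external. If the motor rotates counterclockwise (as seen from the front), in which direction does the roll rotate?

the motor → shaft B: external mesh, 1 reversal → CW.
shaft B → shaft C: internal mesh, same direction → CW.
shaft C → shaft D: internal mesh, same direction → CW.
shaft D → the roll: external mesh, 1 reversal → CCW.
2 reversals in total — an even number — so the roll turns the same way as the motor.

counterclockwise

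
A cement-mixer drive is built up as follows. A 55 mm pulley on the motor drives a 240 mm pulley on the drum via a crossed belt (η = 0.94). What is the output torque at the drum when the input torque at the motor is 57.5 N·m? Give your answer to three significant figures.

After the belt (240/55): 57.5 × 4.3636 × 0.94 = 235.85 N·m

236 N·m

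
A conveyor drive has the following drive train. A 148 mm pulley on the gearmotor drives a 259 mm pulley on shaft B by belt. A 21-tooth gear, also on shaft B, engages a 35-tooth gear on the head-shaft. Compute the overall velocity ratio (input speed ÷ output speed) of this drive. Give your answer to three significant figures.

Each stage contributes driven/driver: belt 259/148 = 1.75, gear mesh 35/21 = 1.6667.
Overall: 1.75 × 1.6667 = 2.9167.

2.92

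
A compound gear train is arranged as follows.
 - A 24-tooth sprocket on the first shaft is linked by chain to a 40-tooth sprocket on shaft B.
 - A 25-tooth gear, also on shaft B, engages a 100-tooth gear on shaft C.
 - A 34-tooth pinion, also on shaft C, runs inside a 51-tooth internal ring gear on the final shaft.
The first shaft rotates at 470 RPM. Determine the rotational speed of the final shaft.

47 RPM

Chain: ratio = 40/24 = 1.6667, so shaft B turns at 470 / 1.6667 = 282 RPM.
Gear mesh: ratio = 100/25 = 4, so shaft C turns at 282 / 4 = 70.5 RPM.
Internal gear: ratio = 51/34 = 1.5, so the final shaft turns at 70.5 / 1.5 = 47 RPM.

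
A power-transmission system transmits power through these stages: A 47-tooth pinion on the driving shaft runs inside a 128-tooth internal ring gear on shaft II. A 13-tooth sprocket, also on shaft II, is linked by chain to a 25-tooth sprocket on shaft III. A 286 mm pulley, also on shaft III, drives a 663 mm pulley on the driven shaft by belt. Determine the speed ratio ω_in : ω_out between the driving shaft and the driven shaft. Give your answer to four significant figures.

Each stage contributes driven/driver: internal gear 128/47 = 2.7234, chain 25/13 = 1.9231, belt 663/286 = 2.3182.
Overall: 2.7234 × 1.9231 × 2.3182 = 12.141.

12.14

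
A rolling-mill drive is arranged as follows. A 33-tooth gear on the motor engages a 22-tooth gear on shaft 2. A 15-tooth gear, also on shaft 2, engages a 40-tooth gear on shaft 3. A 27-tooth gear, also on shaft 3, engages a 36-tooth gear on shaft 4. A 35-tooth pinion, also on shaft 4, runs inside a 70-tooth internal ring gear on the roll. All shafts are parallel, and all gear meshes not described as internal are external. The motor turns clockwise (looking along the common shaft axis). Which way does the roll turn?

the motor → shaft 2: external mesh, 1 reversal → CCW.
shaft 2 → shaft 3: external mesh, 1 reversal → CW.
shaft 3 → shaft 4: external mesh, 1 reversal → CCW.
shaft 4 → the roll: internal mesh, same direction → CCW.
3 reversals in total — an odd number — so the roll turns opposite to the motor.

anticlockwise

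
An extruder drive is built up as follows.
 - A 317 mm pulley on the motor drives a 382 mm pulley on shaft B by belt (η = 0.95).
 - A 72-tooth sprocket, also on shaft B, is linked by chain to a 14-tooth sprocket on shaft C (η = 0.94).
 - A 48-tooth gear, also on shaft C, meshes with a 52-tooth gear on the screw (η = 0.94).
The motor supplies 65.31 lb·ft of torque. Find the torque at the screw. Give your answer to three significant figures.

belt 382/317 = 1.205 → τ = 65.31·1.205·0.95 = 74.767 lb·ft
chain 14/72 = 0.19444 → τ = 74.767·0.19444·0.94 = 13.666 lb·ft
gear mesh 52/48 = 1.0833 → τ = 13.666·1.0833·0.94 = 13.916 lb·ft

13.9 lb·ft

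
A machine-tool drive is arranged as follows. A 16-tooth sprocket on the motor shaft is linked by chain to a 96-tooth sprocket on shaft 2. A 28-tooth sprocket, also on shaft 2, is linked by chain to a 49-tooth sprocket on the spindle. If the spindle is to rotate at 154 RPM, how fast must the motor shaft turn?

Overall ratio R = 6 × 1.75 = 10.5.
Required input speed = output speed × R = 154 × 10.5 = 1617 RPM.

1617 RPM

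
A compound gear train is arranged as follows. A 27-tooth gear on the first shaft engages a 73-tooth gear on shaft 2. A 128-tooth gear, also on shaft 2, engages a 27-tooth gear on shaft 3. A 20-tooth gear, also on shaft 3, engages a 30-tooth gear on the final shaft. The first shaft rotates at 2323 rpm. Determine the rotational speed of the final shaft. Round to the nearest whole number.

2715 rpm

the first shaft → shaft 2 (gear mesh, 73/27): 2323 ÷ 2.7037 = 859.19 rpm
shaft 2 → shaft 3 (gear mesh, 27/128): 859.19 ÷ 0.21094 = 4073.2 rpm
shaft 3 → the final shaft (gear mesh, 30/20): 4073.2 ÷ 1.5 = 2715.5 rpm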